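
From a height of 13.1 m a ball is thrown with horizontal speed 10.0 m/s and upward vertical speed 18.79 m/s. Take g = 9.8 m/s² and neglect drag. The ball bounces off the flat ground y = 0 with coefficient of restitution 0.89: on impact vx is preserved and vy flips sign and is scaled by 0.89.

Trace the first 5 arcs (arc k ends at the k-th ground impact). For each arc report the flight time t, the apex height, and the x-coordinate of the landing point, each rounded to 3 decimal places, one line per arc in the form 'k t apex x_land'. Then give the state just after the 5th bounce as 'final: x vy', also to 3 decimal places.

1 4.437 31.113 44.372
2 4.485 24.645 89.226
3 3.992 19.521 129.145
4 3.553 15.463 164.674
5 3.162 12.248 196.294
final: 196.294 13.790

Arc 1: start y=13.100, vy=18.790 → t=4.437, apex=31.113, x_land=44.372, impact vy=-24.695
  bounce: vy ← 0.89·24.695 = 21.978
Arc 2: start y=0.000, vy=21.978 → t=4.485, apex=24.645, x_land=89.226, impact vy=-21.978
  bounce: vy ← 0.89·21.978 = 19.561
Arc 3: start y=0.000, vy=19.561 → t=3.992, apex=19.521, x_land=129.145, impact vy=-19.561
  bounce: vy ← 0.89·19.561 = 17.409
Arc 4: start y=0.000, vy=17.409 → t=3.553, apex=15.463, x_land=164.674, impact vy=-17.409
  bounce: vy ← 0.89·17.409 = 15.494
Arc 5: start y=0.000, vy=15.494 → t=3.162, apex=12.248, x_land=196.294, impact vy=-15.494
  bounce: vy ← 0.89·15.494 = 13.790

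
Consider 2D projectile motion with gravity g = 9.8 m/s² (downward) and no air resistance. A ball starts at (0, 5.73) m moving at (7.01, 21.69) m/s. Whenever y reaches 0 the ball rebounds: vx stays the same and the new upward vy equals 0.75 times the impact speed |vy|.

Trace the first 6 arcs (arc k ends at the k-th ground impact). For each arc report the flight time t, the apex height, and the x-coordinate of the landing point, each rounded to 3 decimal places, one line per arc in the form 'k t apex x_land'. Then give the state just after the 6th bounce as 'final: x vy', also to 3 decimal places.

Arc 1: start y=5.730, vy=21.690 → t=4.677, apex=29.733, x_land=32.783, impact vy=-24.141
  bounce: vy ← 0.75·24.141 = 18.105
Arc 2: start y=0.000, vy=18.105 → t=3.695, apex=16.725, x_land=58.685, impact vy=-18.105
  bounce: vy ← 0.75·18.105 = 13.579
Arc 3: start y=0.000, vy=13.579 → t=2.771, apex=9.408, x_land=78.111, impact vy=-13.579
  bounce: vy ← 0.75·13.579 = 10.184
Arc 4: start y=0.000, vy=10.184 → t=2.078, apex=5.292, x_land=92.681, impact vy=-10.184
  bounce: vy ← 0.75·10.184 = 7.638
Arc 5: start y=0.000, vy=7.638 → t=1.559, apex=2.977, x_land=103.608, impact vy=-7.638
  bounce: vy ← 0.75·7.638 = 5.729
Arc 6: start y=0.000, vy=5.729 → t=1.169, apex=1.674, x_land=111.804, impact vy=-5.729
  bounce: vy ← 0.75·5.729 = 4.296

1 4.677 29.733 32.783
2 3.695 16.725 58.685
3 2.771 9.408 78.111
4 2.078 5.292 92.681
5 1.559 2.977 103.608
6 1.169 1.674 111.804
final: 111.804 4.296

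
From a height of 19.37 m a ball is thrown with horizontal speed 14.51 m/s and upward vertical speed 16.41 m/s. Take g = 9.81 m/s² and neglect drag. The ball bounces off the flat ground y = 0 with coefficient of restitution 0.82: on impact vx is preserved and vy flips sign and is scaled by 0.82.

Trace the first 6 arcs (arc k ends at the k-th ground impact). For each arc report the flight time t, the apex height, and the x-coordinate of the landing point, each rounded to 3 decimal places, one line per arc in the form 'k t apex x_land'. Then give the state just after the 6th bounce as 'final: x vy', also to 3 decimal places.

Arc 1: start y=19.370, vy=16.410 → t=4.270, apex=33.095, x_land=61.962, impact vy=-25.482
  bounce: vy ← 0.82·25.482 = 20.895
Arc 2: start y=0.000, vy=20.895 → t=4.260, apex=22.253, x_land=123.775, impact vy=-20.895
  bounce: vy ← 0.82·20.895 = 17.134
Arc 3: start y=0.000, vy=17.134 → t=3.493, apex=14.963, x_land=174.461, impact vy=-17.134
  bounce: vy ← 0.82·17.134 = 14.050
Arc 4: start y=0.000, vy=14.050 → t=2.864, apex=10.061, x_land=216.023, impact vy=-14.050
  bounce: vy ← 0.82·14.050 = 11.521
Arc 5: start y=0.000, vy=11.521 → t=2.349, apex=6.765, x_land=250.104, impact vy=-11.521
  bounce: vy ← 0.82·11.521 = 9.447
Arc 6: start y=0.000, vy=9.447 → t=1.926, apex=4.549, x_land=278.051, impact vy=-9.447
  bounce: vy ← 0.82·9.447 = 7.747

1 4.270 33.095 61.962
2 4.260 22.253 123.775
3 3.493 14.963 174.461
4 2.864 10.061 216.023
5 2.349 6.765 250.104
6 1.926 4.549 278.051
final: 278.051 7.747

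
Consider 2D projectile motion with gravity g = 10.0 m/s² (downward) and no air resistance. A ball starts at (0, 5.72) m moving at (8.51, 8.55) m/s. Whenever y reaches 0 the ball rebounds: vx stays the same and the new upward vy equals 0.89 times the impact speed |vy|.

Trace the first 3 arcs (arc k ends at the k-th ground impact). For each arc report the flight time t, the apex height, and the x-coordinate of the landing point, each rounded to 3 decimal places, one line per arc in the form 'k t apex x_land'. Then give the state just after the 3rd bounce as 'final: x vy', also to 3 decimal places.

1 2.224 9.375 18.929
2 2.437 7.426 39.671
3 2.169 5.882 58.132
final: 58.132 9.653

Arc 1: start y=5.720, vy=8.550 → t=2.224, apex=9.375, x_land=18.929, impact vy=-13.693
  bounce: vy ← 0.89·13.693 = 12.187
Arc 2: start y=0.000, vy=12.187 → t=2.437, apex=7.426, x_land=39.671, impact vy=-12.187
  bounce: vy ← 0.89·12.187 = 10.846
Arc 3: start y=0.000, vy=10.846 → t=2.169, apex=5.882, x_land=58.132, impact vy=-10.846
  bounce: vy ← 0.89·10.846 = 9.653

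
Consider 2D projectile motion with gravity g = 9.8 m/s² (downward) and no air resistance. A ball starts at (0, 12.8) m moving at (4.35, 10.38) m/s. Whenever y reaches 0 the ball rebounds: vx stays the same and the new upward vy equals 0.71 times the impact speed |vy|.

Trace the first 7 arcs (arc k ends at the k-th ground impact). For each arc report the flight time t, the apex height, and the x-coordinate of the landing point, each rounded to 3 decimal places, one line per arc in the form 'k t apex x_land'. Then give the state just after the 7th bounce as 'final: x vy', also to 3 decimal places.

Arc 1: start y=12.800, vy=10.380 → t=2.992, apex=18.297, x_land=13.013, impact vy=-18.937
  bounce: vy ← 0.71·18.937 = 13.446
Arc 2: start y=0.000, vy=13.446 → t=2.744, apex=9.224, x_land=24.950, impact vy=-13.446
  bounce: vy ← 0.71·13.446 = 9.546
Arc 3: start y=0.000, vy=9.546 → t=1.948, apex=4.650, x_land=33.424, impact vy=-9.546
  bounce: vy ← 0.71·9.546 = 6.778
Arc 4: start y=0.000, vy=6.778 → t=1.383, apex=2.344, x_land=39.442, impact vy=-6.778
  bounce: vy ← 0.71·6.778 = 4.812
Arc 5: start y=0.000, vy=4.812 → t=0.982, apex=1.182, x_land=43.714, impact vy=-4.812
  bounce: vy ← 0.71·4.812 = 3.417
Arc 6: start y=0.000, vy=3.417 → t=0.697, apex=0.596, x_land=46.747, impact vy=-3.417
  bounce: vy ← 0.71·3.417 = 2.426
Arc 7: start y=0.000, vy=2.426 → t=0.495, apex=0.300, x_land=48.901, impact vy=-2.426
  bounce: vy ← 0.71·2.426 = 1.722

1 2.992 18.297 13.013
2 2.744 9.224 24.950
3 1.948 4.650 33.424
4 1.383 2.344 39.442
5 0.982 1.182 43.714
6 0.697 0.596 46.747
7 0.495 0.300 48.901
final: 48.901 1.722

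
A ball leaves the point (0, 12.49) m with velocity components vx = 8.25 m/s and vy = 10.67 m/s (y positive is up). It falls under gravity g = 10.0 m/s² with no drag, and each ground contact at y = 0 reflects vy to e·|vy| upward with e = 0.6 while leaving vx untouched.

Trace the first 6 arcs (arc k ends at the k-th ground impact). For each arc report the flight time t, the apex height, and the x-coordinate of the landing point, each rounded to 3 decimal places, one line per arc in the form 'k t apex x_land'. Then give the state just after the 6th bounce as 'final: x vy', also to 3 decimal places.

Arc 1: start y=12.490, vy=10.670 → t=2.974, apex=18.182, x_land=24.535, impact vy=-19.070
  bounce: vy ← 0.6·19.070 = 11.442
Arc 2: start y=0.000, vy=11.442 → t=2.288, apex=6.546, x_land=43.414, impact vy=-11.442
  bounce: vy ← 0.6·11.442 = 6.865
Arc 3: start y=0.000, vy=6.865 → t=1.373, apex=2.356, x_land=54.741, impact vy=-6.865
  bounce: vy ← 0.6·6.865 = 4.119
Arc 4: start y=0.000, vy=4.119 → t=0.824, apex=0.848, x_land=61.538, impact vy=-4.119
  bounce: vy ← 0.6·4.119 = 2.471
Arc 5: start y=0.000, vy=2.471 → t=0.494, apex=0.305, x_land=65.616, impact vy=-2.471
  bounce: vy ← 0.6·2.471 = 1.483
Arc 6: start y=0.000, vy=1.483 → t=0.297, apex=0.110, x_land=68.062, impact vy=-1.483
  bounce: vy ← 0.6·1.483 = 0.890

1 2.974 18.182 24.535
2 2.288 6.546 43.414
3 1.373 2.356 54.741
4 0.824 0.848 61.538
5 0.494 0.305 65.616
6 0.297 0.110 68.062
final: 68.062 0.890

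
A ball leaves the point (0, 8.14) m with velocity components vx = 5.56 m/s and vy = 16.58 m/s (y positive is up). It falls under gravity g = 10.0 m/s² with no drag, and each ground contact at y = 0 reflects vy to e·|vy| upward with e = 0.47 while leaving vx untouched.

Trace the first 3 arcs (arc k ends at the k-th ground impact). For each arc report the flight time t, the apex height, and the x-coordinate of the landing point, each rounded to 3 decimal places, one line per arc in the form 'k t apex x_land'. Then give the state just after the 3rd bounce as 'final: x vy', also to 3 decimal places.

1 3.750 21.885 20.851
2 1.967 4.834 31.785
3 0.924 1.068 36.924
final: 36.924 2.172

Arc 1: start y=8.140, vy=16.580 → t=3.750, apex=21.885, x_land=20.851, impact vy=-20.921
  bounce: vy ← 0.47·20.921 = 9.833
Arc 2: start y=0.000, vy=9.833 → t=1.967, apex=4.834, x_land=31.785, impact vy=-9.833
  bounce: vy ← 0.47·9.833 = 4.621
Arc 3: start y=0.000, vy=4.621 → t=0.924, apex=1.068, x_land=36.924, impact vy=-4.621
  bounce: vy ← 0.47·4.621 = 2.172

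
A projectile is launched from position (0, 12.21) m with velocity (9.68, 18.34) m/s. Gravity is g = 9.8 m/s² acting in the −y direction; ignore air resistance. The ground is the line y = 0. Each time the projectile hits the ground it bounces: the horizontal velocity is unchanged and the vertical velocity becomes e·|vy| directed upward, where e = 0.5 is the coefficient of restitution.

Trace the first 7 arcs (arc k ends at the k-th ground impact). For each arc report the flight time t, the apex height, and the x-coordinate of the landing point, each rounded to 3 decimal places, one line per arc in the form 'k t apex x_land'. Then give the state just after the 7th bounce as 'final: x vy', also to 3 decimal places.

1 4.320 29.371 41.815
2 2.448 7.343 65.514
3 1.224 1.836 77.364
4 0.612 0.459 83.289
5 0.306 0.115 86.251
6 0.153 0.029 87.732
7 0.077 0.007 88.473
final: 88.473 0.187

Arc 1: start y=12.210, vy=18.340 → t=4.320, apex=29.371, x_land=41.815, impact vy=-23.993
  bounce: vy ← 0.5·23.993 = 11.997
Arc 2: start y=0.000, vy=11.997 → t=2.448, apex=7.343, x_land=65.514, impact vy=-11.997
  bounce: vy ← 0.5·11.997 = 5.998
Arc 3: start y=0.000, vy=5.998 → t=1.224, apex=1.836, x_land=77.364, impact vy=-5.998
  bounce: vy ← 0.5·5.998 = 2.999
Arc 4: start y=0.000, vy=2.999 → t=0.612, apex=0.459, x_land=83.289, impact vy=-2.999
  bounce: vy ← 0.5·2.999 = 1.500
Arc 5: start y=0.000, vy=1.500 → t=0.306, apex=0.115, x_land=86.251, impact vy=-1.500
  bounce: vy ← 0.5·1.500 = 0.750
Arc 6: start y=0.000, vy=0.750 → t=0.153, apex=0.029, x_land=87.732, impact vy=-0.750
  bounce: vy ← 0.5·0.750 = 0.375
Arc 7: start y=0.000, vy=0.375 → t=0.077, apex=0.007, x_land=88.473, impact vy=-0.375
  bounce: vy ← 0.5·0.375 = 0.187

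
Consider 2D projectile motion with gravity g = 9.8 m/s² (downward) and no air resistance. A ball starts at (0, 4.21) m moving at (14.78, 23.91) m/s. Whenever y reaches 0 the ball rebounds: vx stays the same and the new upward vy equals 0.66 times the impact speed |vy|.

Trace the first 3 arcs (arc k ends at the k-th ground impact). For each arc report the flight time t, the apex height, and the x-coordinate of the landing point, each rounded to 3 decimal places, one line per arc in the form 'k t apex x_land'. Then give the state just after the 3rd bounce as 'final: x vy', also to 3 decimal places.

1 5.050 33.378 74.635
2 3.445 14.539 125.554
3 2.274 6.333 159.160
final: 159.160 7.353

Arc 1: start y=4.210, vy=23.910 → t=5.050, apex=33.378, x_land=74.635, impact vy=-25.577
  bounce: vy ← 0.66·25.577 = 16.881
Arc 2: start y=0.000, vy=16.881 → t=3.445, apex=14.539, x_land=125.554, impact vy=-16.881
  bounce: vy ← 0.66·16.881 = 11.142
Arc 3: start y=0.000, vy=11.142 → t=2.274, apex=6.333, x_land=159.160, impact vy=-11.142
  bounce: vy ← 0.66·11.142 = 7.353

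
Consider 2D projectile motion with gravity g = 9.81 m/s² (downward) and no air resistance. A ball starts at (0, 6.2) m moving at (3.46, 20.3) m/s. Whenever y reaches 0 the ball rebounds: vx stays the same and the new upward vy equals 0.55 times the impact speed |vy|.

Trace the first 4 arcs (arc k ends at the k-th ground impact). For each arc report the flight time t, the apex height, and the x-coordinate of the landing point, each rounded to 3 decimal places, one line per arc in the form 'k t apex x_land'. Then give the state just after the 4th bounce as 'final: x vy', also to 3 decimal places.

Arc 1: start y=6.200, vy=20.300 → t=4.424, apex=27.204, x_land=15.308, impact vy=-23.103
  bounce: vy ← 0.55·23.103 = 12.706
Arc 2: start y=0.000, vy=12.706 → t=2.591, apex=8.229, x_land=24.271, impact vy=-12.706
  bounce: vy ← 0.55·12.706 = 6.989
Arc 3: start y=0.000, vy=6.989 → t=1.425, apex=2.489, x_land=29.201, impact vy=-6.989
  bounce: vy ← 0.55·6.989 = 3.844
Arc 4: start y=0.000, vy=3.844 → t=0.784, apex=0.753, x_land=31.912, impact vy=-3.844
  bounce: vy ← 0.55·3.844 = 2.114

1 4.424 27.204 15.308
2 2.591 8.229 24.271
3 1.425 2.489 29.201
4 0.784 0.753 31.912
final: 31.912 2.114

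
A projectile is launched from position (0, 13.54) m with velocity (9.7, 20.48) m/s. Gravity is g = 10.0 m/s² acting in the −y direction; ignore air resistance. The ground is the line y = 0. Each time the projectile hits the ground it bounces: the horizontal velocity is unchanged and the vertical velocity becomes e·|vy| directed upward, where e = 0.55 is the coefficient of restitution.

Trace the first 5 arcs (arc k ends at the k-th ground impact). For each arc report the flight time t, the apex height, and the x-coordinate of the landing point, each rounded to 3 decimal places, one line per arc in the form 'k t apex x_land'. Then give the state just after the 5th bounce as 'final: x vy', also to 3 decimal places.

Arc 1: start y=13.540, vy=20.480 → t=4.675, apex=34.512, x_land=45.350, impact vy=-26.272
  bounce: vy ← 0.55·26.272 = 14.450
Arc 2: start y=0.000, vy=14.450 → t=2.890, apex=10.440, x_land=73.382, impact vy=-14.450
  bounce: vy ← 0.55·14.450 = 7.947
Arc 3: start y=0.000, vy=7.947 → t=1.589, apex=3.158, x_land=88.800, impact vy=-7.947
  bounce: vy ← 0.55·7.947 = 4.371
Arc 4: start y=0.000, vy=4.371 → t=0.874, apex=0.955, x_land=97.280, impact vy=-4.371
  bounce: vy ← 0.55·4.371 = 2.404
Arc 5: start y=0.000, vy=2.404 → t=0.481, apex=0.289, x_land=101.944, impact vy=-2.404
  bounce: vy ← 0.55·2.404 = 1.322

1 4.675 34.512 45.350
2 2.890 10.440 73.382
3 1.589 3.158 88.800
4 0.874 0.955 97.280
5 0.481 0.289 101.944
final: 101.944 1.322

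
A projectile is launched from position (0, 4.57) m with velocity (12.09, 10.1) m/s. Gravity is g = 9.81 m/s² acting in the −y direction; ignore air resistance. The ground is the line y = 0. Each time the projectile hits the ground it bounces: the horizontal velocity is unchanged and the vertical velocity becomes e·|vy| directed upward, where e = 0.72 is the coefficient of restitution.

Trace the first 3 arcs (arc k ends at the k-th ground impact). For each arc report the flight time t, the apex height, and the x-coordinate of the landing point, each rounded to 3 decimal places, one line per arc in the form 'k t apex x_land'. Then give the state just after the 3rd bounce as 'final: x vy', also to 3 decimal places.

1 2.441 9.769 29.510
2 2.032 5.064 54.079
3 1.463 2.625 71.770
final: 71.770 5.167

Arc 1: start y=4.570, vy=10.100 → t=2.441, apex=9.769, x_land=29.510, impact vy=-13.845
  bounce: vy ← 0.72·13.845 = 9.968
Arc 2: start y=0.000, vy=9.968 → t=2.032, apex=5.064, x_land=54.079, impact vy=-9.968
  bounce: vy ← 0.72·9.968 = 7.177
Arc 3: start y=0.000, vy=7.177 → t=1.463, apex=2.625, x_land=71.770, impact vy=-7.177
  bounce: vy ← 0.72·7.177 = 5.167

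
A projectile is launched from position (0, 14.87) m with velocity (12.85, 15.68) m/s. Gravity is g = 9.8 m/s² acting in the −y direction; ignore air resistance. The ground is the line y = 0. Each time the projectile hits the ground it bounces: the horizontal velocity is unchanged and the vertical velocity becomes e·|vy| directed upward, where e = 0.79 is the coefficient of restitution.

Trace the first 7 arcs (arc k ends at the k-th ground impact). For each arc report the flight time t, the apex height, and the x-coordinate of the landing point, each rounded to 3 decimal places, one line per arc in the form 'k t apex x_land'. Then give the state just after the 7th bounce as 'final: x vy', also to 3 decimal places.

1 3.965 27.414 50.954
2 3.737 17.109 98.977
3 2.952 10.678 136.915
4 2.332 6.664 166.886
5 1.843 4.159 190.563
6 1.456 2.596 209.268
7 1.150 1.620 224.045
final: 224.045 4.451

Arc 1: start y=14.870, vy=15.680 → t=3.965, apex=27.414, x_land=50.954, impact vy=-23.180
  bounce: vy ← 0.79·23.180 = 18.312
Arc 2: start y=0.000, vy=18.312 → t=3.737, apex=17.109, x_land=98.977, impact vy=-18.312
  bounce: vy ← 0.79·18.312 = 14.467
Arc 3: start y=0.000, vy=14.467 → t=2.952, apex=10.678, x_land=136.915, impact vy=-14.467
  bounce: vy ← 0.79·14.467 = 11.429
Arc 4: start y=0.000, vy=11.429 → t=2.332, apex=6.664, x_land=166.886, impact vy=-11.429
  bounce: vy ← 0.79·11.429 = 9.029
Arc 5: start y=0.000, vy=9.029 → t=1.843, apex=4.159, x_land=190.563, impact vy=-9.029
  bounce: vy ← 0.79·9.029 = 7.133
Arc 6: start y=0.000, vy=7.133 → t=1.456, apex=2.596, x_land=209.268, impact vy=-7.133
  bounce: vy ← 0.79·7.133 = 5.635
Arc 7: start y=0.000, vy=5.635 → t=1.150, apex=1.620, x_land=224.045, impact vy=-5.635
  bounce: vy ← 0.79·5.635 = 4.451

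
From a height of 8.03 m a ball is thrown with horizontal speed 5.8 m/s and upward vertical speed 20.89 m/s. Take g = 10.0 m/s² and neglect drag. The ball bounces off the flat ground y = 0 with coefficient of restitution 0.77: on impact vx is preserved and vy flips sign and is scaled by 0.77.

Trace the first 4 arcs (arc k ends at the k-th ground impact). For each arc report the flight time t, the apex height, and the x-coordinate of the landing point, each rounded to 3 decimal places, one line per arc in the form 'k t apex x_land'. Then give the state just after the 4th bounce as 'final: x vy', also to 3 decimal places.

Arc 1: start y=8.030, vy=20.890 → t=4.532, apex=29.850, x_land=26.288, impact vy=-24.433
  bounce: vy ← 0.77·24.433 = 18.814
Arc 2: start y=0.000, vy=18.814 → t=3.763, apex=17.698, x_land=48.112, impact vy=-18.814
  bounce: vy ← 0.77·18.814 = 14.487
Arc 3: start y=0.000, vy=14.487 → t=2.897, apex=10.493, x_land=64.916, impact vy=-14.487
  bounce: vy ← 0.77·14.487 = 11.155
Arc 4: start y=0.000, vy=11.155 → t=2.231, apex=6.221, x_land=77.855, impact vy=-11.155
  bounce: vy ← 0.77·11.155 = 8.589

1 4.532 29.850 26.288
2 3.763 17.698 48.112
3 2.897 10.493 64.916
4 2.231 6.221 77.855
final: 77.855 8.589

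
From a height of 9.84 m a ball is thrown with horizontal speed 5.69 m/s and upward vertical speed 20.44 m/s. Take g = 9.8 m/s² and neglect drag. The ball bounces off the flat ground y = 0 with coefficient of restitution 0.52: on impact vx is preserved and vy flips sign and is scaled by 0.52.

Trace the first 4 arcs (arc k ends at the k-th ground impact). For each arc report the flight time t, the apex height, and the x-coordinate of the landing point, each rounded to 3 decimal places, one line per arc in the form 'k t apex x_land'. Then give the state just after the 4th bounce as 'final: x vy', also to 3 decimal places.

1 4.607 31.156 26.216
2 2.622 8.425 41.137
3 1.364 2.278 48.896
4 0.709 0.616 52.931
final: 52.931 1.807

Arc 1: start y=9.840, vy=20.440 → t=4.607, apex=31.156, x_land=26.216, impact vy=-24.711
  bounce: vy ← 0.52·24.711 = 12.850
Arc 2: start y=0.000, vy=12.850 → t=2.622, apex=8.425, x_land=41.137, impact vy=-12.850
  bounce: vy ← 0.52·12.850 = 6.682
Arc 3: start y=0.000, vy=6.682 → t=1.364, apex=2.278, x_land=48.896, impact vy=-6.682
  bounce: vy ← 0.52·6.682 = 3.475
Arc 4: start y=0.000, vy=3.475 → t=0.709, apex=0.616, x_land=52.931, impact vy=-3.475
  bounce: vy ← 0.52·3.475 = 1.807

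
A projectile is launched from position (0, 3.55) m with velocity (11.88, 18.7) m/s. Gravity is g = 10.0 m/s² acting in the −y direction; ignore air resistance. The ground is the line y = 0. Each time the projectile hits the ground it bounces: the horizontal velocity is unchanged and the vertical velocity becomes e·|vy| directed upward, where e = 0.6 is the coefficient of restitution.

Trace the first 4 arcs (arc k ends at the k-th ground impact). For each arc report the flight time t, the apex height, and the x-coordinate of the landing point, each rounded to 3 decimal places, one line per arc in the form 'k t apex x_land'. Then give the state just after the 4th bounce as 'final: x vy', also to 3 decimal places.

1 3.921 21.035 46.582
2 2.461 7.572 75.822
3 1.477 2.726 93.366
4 0.886 0.981 103.893
final: 103.893 2.658

Arc 1: start y=3.550, vy=18.700 → t=3.921, apex=21.035, x_land=46.582, impact vy=-20.511
  bounce: vy ← 0.6·20.511 = 12.306
Arc 2: start y=0.000, vy=12.306 → t=2.461, apex=7.572, x_land=75.822, impact vy=-12.306
  bounce: vy ← 0.6·12.306 = 7.384
Arc 3: start y=0.000, vy=7.384 → t=1.477, apex=2.726, x_land=93.366, impact vy=-7.384
  bounce: vy ← 0.6·7.384 = 4.430
Arc 4: start y=0.000, vy=4.430 → t=0.886, apex=0.981, x_land=103.893, impact vy=-4.430
  bounce: vy ← 0.6·4.430 = 2.658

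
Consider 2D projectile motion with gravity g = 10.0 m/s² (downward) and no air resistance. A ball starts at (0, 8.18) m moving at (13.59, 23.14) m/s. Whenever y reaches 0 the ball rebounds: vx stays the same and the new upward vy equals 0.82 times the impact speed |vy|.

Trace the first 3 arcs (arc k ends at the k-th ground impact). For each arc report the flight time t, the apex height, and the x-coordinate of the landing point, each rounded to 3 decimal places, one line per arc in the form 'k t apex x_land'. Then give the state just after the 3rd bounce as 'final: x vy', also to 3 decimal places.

Arc 1: start y=8.180, vy=23.140 → t=4.958, apex=34.953, x_land=67.379, impact vy=-26.440
  bounce: vy ← 0.82·26.440 = 21.681
Arc 2: start y=0.000, vy=21.681 → t=4.336, apex=23.502, x_land=126.307, impact vy=-21.681
  bounce: vy ← 0.82·21.681 = 17.778
Arc 3: start y=0.000, vy=17.778 → t=3.556, apex=15.803, x_land=174.628, impact vy=-17.778
  bounce: vy ← 0.82·17.778 = 14.578

1 4.958 34.953 67.379
2 4.336 23.502 126.307
3 3.556 15.803 174.628
final: 174.628 14.578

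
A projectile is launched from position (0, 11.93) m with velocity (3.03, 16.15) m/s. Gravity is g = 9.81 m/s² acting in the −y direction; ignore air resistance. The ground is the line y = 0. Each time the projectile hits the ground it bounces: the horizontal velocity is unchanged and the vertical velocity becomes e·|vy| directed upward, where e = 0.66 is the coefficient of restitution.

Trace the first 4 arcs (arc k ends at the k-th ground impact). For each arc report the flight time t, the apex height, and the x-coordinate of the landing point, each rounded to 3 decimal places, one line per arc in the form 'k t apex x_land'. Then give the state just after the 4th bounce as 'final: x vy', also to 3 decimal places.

Arc 1: start y=11.930, vy=16.150 → t=3.914, apex=25.224, x_land=11.859, impact vy=-22.246
  bounce: vy ← 0.66·22.246 = 14.682
Arc 2: start y=0.000, vy=14.682 → t=2.993, apex=10.987, x_land=20.929, impact vy=-14.682
  bounce: vy ← 0.66·14.682 = 9.690
Arc 3: start y=0.000, vy=9.690 → t=1.976, apex=4.786, x_land=26.915, impact vy=-9.690
  bounce: vy ← 0.66·9.690 = 6.396
Arc 4: start y=0.000, vy=6.396 → t=1.304, apex=2.085, x_land=30.866, impact vy=-6.396
  bounce: vy ← 0.66·6.396 = 4.221

1 3.914 25.224 11.859
2 2.993 10.987 20.929
3 1.976 4.786 26.915
4 1.304 2.085 30.866
final: 30.866 4.221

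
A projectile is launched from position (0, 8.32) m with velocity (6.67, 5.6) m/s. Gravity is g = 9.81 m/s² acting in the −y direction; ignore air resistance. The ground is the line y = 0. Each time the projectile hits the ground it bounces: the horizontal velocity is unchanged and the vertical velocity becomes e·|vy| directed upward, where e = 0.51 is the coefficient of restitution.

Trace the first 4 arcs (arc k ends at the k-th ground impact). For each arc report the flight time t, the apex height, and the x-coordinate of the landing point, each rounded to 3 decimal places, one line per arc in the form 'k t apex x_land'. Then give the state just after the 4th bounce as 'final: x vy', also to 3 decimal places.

Arc 1: start y=8.320, vy=5.600 → t=1.993, apex=9.918, x_land=13.292, impact vy=-13.950
  bounce: vy ← 0.51·13.950 = 7.114
Arc 2: start y=0.000, vy=7.114 → t=1.450, apex=2.580, x_land=22.967, impact vy=-7.114
  bounce: vy ← 0.51·7.114 = 3.628
Arc 3: start y=0.000, vy=3.628 → t=0.740, apex=0.671, x_land=27.901, impact vy=-3.628
  bounce: vy ← 0.51·3.628 = 1.850
Arc 4: start y=0.000, vy=1.850 → t=0.377, apex=0.175, x_land=30.417, impact vy=-1.850
  bounce: vy ← 0.51·1.850 = 0.944

1 1.993 9.918 13.292
2 1.450 2.580 22.967
3 0.740 0.671 27.901
4 0.377 0.175 30.417
final: 30.417 0.944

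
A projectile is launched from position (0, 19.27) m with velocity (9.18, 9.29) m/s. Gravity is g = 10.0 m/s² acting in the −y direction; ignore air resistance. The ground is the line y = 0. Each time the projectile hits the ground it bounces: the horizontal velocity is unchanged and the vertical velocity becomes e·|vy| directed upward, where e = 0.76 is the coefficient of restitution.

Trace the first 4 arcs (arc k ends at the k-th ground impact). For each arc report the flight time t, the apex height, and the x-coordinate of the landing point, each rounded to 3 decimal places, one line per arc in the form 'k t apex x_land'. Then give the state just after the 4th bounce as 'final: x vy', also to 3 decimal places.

1 3.101 23.585 28.466
2 3.301 13.623 58.772
3 2.509 7.869 81.804
4 1.907 4.545 99.308
final: 99.308 7.246

Arc 1: start y=19.270, vy=9.290 → t=3.101, apex=23.585, x_land=28.466, impact vy=-21.719
  bounce: vy ← 0.76·21.719 = 16.506
Arc 2: start y=0.000, vy=16.506 → t=3.301, apex=13.623, x_land=58.772, impact vy=-16.506
  bounce: vy ← 0.76·16.506 = 12.545
Arc 3: start y=0.000, vy=12.545 → t=2.509, apex=7.869, x_land=81.804, impact vy=-12.545
  bounce: vy ← 0.76·12.545 = 9.534
Arc 4: start y=0.000, vy=9.534 → t=1.907, apex=4.545, x_land=99.308, impact vy=-9.534
  bounce: vy ← 0.76·9.534 = 7.246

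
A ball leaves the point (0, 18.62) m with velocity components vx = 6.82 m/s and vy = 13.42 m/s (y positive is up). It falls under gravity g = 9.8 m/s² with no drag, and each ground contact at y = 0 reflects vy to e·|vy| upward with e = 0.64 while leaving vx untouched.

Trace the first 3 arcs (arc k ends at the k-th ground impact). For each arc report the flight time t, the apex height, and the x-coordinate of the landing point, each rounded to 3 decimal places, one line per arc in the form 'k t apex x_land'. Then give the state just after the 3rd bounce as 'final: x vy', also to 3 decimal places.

Arc 1: start y=18.620, vy=13.420 → t=3.752, apex=27.809, x_land=25.586, impact vy=-23.346
  bounce: vy ← 0.64·23.346 = 14.942
Arc 2: start y=0.000, vy=14.942 → t=3.049, apex=11.390, x_land=46.383, impact vy=-14.942
  bounce: vy ← 0.64·14.942 = 9.563
Arc 3: start y=0.000, vy=9.563 → t=1.952, apex=4.666, x_land=59.692, impact vy=-9.563
  bounce: vy ← 0.64·9.563 = 6.120

1 3.752 27.809 25.586
2 3.049 11.390 46.383
3 1.952 4.666 59.692
final: 59.692 6.120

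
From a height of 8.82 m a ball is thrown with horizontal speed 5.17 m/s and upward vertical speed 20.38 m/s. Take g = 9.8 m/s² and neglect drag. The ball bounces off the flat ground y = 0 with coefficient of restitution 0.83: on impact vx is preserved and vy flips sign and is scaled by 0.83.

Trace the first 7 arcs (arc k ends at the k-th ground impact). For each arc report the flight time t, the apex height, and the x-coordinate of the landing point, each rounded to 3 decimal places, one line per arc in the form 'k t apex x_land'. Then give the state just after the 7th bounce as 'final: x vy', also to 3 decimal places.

Arc 1: start y=8.820, vy=20.380 → t=4.554, apex=30.011, x_land=23.546, impact vy=-24.253
  bounce: vy ← 0.83·24.253 = 20.130
Arc 2: start y=0.000, vy=20.130 → t=4.108, apex=20.675, x_land=44.786, impact vy=-20.130
  bounce: vy ← 0.83·20.130 = 16.708
Arc 3: start y=0.000, vy=16.708 → t=3.410, apex=14.243, x_land=62.414, impact vy=-16.708
  bounce: vy ← 0.83·16.708 = 13.868
Arc 4: start y=0.000, vy=13.868 → t=2.830, apex=9.812, x_land=77.046, impact vy=-13.868
  bounce: vy ← 0.83·13.868 = 11.510
Arc 5: start y=0.000, vy=11.510 → t=2.349, apex=6.759, x_land=89.190, impact vy=-11.510
  bounce: vy ← 0.83·11.510 = 9.553
Arc 6: start y=0.000, vy=9.553 → t=1.950, apex=4.657, x_land=99.270, impact vy=-9.553
  bounce: vy ← 0.83·9.553 = 7.929
Arc 7: start y=0.000, vy=7.929 → t=1.618, apex=3.208, x_land=107.637, impact vy=-7.929
  bounce: vy ← 0.83·7.929 = 6.581

1 4.554 30.011 23.546
2 4.108 20.675 44.786
3 3.410 14.243 62.414
4 2.830 9.812 77.046
5 2.349 6.759 89.190
6 1.950 4.657 99.270
7 1.618 3.208 107.637
final: 107.637 6.581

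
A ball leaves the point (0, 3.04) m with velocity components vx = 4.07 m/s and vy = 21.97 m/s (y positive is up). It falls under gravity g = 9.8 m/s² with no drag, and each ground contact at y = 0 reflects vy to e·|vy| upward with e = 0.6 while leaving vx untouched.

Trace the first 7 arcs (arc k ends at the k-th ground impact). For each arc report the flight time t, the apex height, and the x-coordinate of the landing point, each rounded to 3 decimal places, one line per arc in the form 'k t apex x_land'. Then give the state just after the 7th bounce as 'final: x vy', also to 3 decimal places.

Arc 1: start y=3.040, vy=21.970 → t=4.618, apex=27.667, x_land=18.795, impact vy=-23.287
  bounce: vy ← 0.6·23.287 = 13.972
Arc 2: start y=0.000, vy=13.972 → t=2.851, apex=9.960, x_land=30.401, impact vy=-13.972
  bounce: vy ← 0.6·13.972 = 8.383
Arc 3: start y=0.000, vy=8.383 → t=1.711, apex=3.586, x_land=37.364, impact vy=-8.383
  bounce: vy ← 0.6·8.383 = 5.030
Arc 4: start y=0.000, vy=5.030 → t=1.027, apex=1.291, x_land=41.542, impact vy=-5.030
  bounce: vy ← 0.6·5.030 = 3.018
Arc 5: start y=0.000, vy=3.018 → t=0.616, apex=0.465, x_land=44.048, impact vy=-3.018
  bounce: vy ← 0.6·3.018 = 1.811
Arc 6: start y=0.000, vy=1.811 → t=0.370, apex=0.167, x_land=45.552, impact vy=-1.811
  bounce: vy ← 0.6·1.811 = 1.086
Arc 7: start y=0.000, vy=1.086 → t=0.222, apex=0.060, x_land=46.455, impact vy=-1.086
  bounce: vy ← 0.6·1.086 = 0.652

1 4.618 27.667 18.795
2 2.851 9.960 30.401
3 1.711 3.586 37.364
4 1.027 1.291 41.542
5 0.616 0.465 44.048
6 0.370 0.167 45.552
7 0.222 0.060 46.455
final: 46.455 0.652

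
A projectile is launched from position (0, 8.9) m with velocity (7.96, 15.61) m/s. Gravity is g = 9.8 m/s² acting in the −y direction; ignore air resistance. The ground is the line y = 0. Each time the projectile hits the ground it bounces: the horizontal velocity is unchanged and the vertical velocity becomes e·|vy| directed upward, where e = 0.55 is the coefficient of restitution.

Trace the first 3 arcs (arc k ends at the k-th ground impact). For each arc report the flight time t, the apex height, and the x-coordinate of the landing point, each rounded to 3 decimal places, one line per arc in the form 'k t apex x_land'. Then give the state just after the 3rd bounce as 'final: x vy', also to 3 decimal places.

1 3.679 21.332 29.288
2 2.295 6.453 47.557
3 1.262 1.952 57.605
final: 57.605 3.402

Arc 1: start y=8.900, vy=15.610 → t=3.679, apex=21.332, x_land=29.288, impact vy=-20.448
  bounce: vy ← 0.55·20.448 = 11.246
Arc 2: start y=0.000, vy=11.246 → t=2.295, apex=6.453, x_land=47.557, impact vy=-11.246
  bounce: vy ← 0.55·11.246 = 6.185
Arc 3: start y=0.000, vy=6.185 → t=1.262, apex=1.952, x_land=57.605, impact vy=-6.185
  bounce: vy ← 0.55·6.185 = 3.402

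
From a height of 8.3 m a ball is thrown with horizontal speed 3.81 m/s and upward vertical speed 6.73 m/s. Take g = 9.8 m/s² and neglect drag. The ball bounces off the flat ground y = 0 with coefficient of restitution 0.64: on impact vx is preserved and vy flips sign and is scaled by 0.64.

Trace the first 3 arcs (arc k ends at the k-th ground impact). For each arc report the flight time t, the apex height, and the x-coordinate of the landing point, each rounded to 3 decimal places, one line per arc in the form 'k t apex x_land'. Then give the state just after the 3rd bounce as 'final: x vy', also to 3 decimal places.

Arc 1: start y=8.300, vy=6.730 → t=2.158, apex=10.611, x_land=8.223, impact vy=-14.421
  bounce: vy ← 0.64·14.421 = 9.230
Arc 2: start y=0.000, vy=9.230 → t=1.884, apex=4.346, x_land=15.400, impact vy=-9.230
  bounce: vy ← 0.64·9.230 = 5.907
Arc 3: start y=0.000, vy=5.907 → t=1.206, apex=1.780, x_land=19.993, impact vy=-5.907
  bounce: vy ← 0.64·5.907 = 3.780

1 2.158 10.611 8.223
2 1.884 4.346 15.400
3 1.206 1.780 19.993
final: 19.993 3.780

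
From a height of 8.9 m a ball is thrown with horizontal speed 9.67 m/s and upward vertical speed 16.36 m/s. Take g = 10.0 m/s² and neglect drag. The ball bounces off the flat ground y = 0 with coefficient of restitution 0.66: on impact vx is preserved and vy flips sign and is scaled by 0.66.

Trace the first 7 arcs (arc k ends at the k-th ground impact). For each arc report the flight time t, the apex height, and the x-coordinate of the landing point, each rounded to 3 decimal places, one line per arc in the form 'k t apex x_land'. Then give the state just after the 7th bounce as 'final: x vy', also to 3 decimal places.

Arc 1: start y=8.900, vy=16.360 → t=3.747, apex=22.282, x_land=36.234, impact vy=-21.110
  bounce: vy ← 0.66·21.110 = 13.933
Arc 2: start y=0.000, vy=13.933 → t=2.787, apex=9.706, x_land=63.180, impact vy=-13.933
  bounce: vy ← 0.66·13.933 = 9.196
Arc 3: start y=0.000, vy=9.196 → t=1.839, apex=4.228, x_land=80.965, impact vy=-9.196
  bounce: vy ← 0.66·9.196 = 6.069
Arc 4: start y=0.000, vy=6.069 → t=1.214, apex=1.842, x_land=92.702, impact vy=-6.069
  bounce: vy ← 0.66·6.069 = 4.006
Arc 5: start y=0.000, vy=4.006 → t=0.801, apex=0.802, x_land=100.449, impact vy=-4.006
  bounce: vy ← 0.66·4.006 = 2.644
Arc 6: start y=0.000, vy=2.644 → t=0.529, apex=0.349, x_land=105.562, impact vy=-2.644
  bounce: vy ← 0.66·2.644 = 1.745
Arc 7: start y=0.000, vy=1.745 → t=0.349, apex=0.152, x_land=108.937, impact vy=-1.745
  bounce: vy ← 0.66·1.745 = 1.152

1 3.747 22.282 36.234
2 2.787 9.706 63.180
3 1.839 4.228 80.965
4 1.214 1.842 92.702
5 0.801 0.802 100.449
6 0.529 0.349 105.562
7 0.349 0.152 108.937
final: 108.937 1.152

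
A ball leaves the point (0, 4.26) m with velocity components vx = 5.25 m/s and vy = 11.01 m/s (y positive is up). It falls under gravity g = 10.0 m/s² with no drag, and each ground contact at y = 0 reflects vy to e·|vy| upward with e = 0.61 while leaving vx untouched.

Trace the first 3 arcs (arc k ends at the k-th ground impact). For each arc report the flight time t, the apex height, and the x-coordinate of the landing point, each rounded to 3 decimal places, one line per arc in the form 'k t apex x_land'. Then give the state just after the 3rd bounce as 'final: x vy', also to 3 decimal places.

1 2.538 10.321 13.323
2 1.753 3.840 22.525
3 1.069 1.429 28.139
final: 28.139 3.261

Arc 1: start y=4.260, vy=11.010 → t=2.538, apex=10.321, x_land=13.323, impact vy=-14.367
  bounce: vy ← 0.61·14.367 = 8.764
Arc 2: start y=0.000, vy=8.764 → t=1.753, apex=3.840, x_land=22.525, impact vy=-8.764
  bounce: vy ← 0.61·8.764 = 5.346
Arc 3: start y=0.000, vy=5.346 → t=1.069, apex=1.429, x_land=28.139, impact vy=-5.346
  bounce: vy ← 0.61·5.346 = 3.261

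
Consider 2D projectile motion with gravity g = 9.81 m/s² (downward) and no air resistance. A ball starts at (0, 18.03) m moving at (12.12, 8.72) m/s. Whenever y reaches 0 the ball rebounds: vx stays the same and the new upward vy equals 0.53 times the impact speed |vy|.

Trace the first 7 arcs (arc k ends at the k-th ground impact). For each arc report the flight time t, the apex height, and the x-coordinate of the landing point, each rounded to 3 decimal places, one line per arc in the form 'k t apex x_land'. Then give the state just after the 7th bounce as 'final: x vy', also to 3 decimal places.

Arc 1: start y=18.030, vy=8.720 → t=3.002, apex=21.906, x_land=36.386, impact vy=-20.731
  bounce: vy ← 0.53·20.731 = 10.988
Arc 2: start y=0.000, vy=10.988 → t=2.240, apex=6.153, x_land=63.536, impact vy=-10.988
  bounce: vy ← 0.53·10.988 = 5.823
Arc 3: start y=0.000, vy=5.823 → t=1.187, apex=1.728, x_land=77.925, impact vy=-5.823
  bounce: vy ← 0.53·5.823 = 3.086
Arc 4: start y=0.000, vy=3.086 → t=0.629, apex=0.486, x_land=85.552, impact vy=-3.086
  bounce: vy ← 0.53·3.086 = 1.636
Arc 5: start y=0.000, vy=1.636 → t=0.333, apex=0.136, x_land=89.594, impact vy=-1.636
  bounce: vy ← 0.53·1.636 = 0.867
Arc 6: start y=0.000, vy=0.867 → t=0.177, apex=0.038, x_land=91.736, impact vy=-0.867
  bounce: vy ← 0.53·0.867 = 0.459
Arc 7: start y=0.000, vy=0.459 → t=0.094, apex=0.011, x_land=92.871, impact vy=-0.459
  bounce: vy ← 0.53·0.459 = 0.244

1 3.002 21.906 36.386
2 2.240 6.153 63.536
3 1.187 1.728 77.925
4 0.629 0.486 85.552
5 0.333 0.136 89.594
6 0.177 0.038 91.736
7 0.094 0.011 92.871
final: 92.871 0.244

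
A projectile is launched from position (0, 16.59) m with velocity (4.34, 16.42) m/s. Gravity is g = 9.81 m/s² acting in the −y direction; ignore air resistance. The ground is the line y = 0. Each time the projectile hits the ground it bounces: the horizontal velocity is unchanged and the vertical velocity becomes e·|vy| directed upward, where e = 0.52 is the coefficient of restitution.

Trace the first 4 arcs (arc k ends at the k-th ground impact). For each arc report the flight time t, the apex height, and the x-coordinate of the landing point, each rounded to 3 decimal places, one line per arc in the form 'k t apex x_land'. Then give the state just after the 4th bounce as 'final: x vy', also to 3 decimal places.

Arc 1: start y=16.590, vy=16.420 → t=4.161, apex=30.332, x_land=18.057, impact vy=-24.395
  bounce: vy ← 0.52·24.395 = 12.685
Arc 2: start y=0.000, vy=12.685 → t=2.586, apex=8.202, x_land=29.281, impact vy=-12.685
  bounce: vy ← 0.52·12.685 = 6.596
Arc 3: start y=0.000, vy=6.596 → t=1.345, apex=2.218, x_land=35.117, impact vy=-6.596
  bounce: vy ← 0.52·6.596 = 3.430
Arc 4: start y=0.000, vy=3.430 → t=0.699, apex=0.600, x_land=38.152, impact vy=-3.430
  bounce: vy ← 0.52·3.430 = 1.784

1 4.161 30.332 18.057
2 2.586 8.202 29.281
3 1.345 2.218 35.117
4 0.699 0.600 38.152
final: 38.152 1.784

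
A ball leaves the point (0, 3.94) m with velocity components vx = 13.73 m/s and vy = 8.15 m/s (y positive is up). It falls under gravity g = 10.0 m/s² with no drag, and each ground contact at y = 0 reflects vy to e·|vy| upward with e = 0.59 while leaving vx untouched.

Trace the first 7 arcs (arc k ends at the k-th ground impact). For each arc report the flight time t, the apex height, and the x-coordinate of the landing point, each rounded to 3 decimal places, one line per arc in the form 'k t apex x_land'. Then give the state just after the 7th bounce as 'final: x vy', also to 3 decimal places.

1 2.020 7.261 27.736
2 1.422 2.528 47.260
3 0.839 0.880 58.779
4 0.495 0.306 65.575
5 0.292 0.107 69.585
6 0.172 0.037 71.951
7 0.102 0.013 73.347
final: 73.347 0.300

Arc 1: start y=3.940, vy=8.150 → t=2.020, apex=7.261, x_land=27.736, impact vy=-12.051
  bounce: vy ← 0.59·12.051 = 7.110
Arc 2: start y=0.000, vy=7.110 → t=1.422, apex=2.528, x_land=47.260, impact vy=-7.110
  bounce: vy ← 0.59·7.110 = 4.195
Arc 3: start y=0.000, vy=4.195 → t=0.839, apex=0.880, x_land=58.779, impact vy=-4.195
  bounce: vy ← 0.59·4.195 = 2.475
Arc 4: start y=0.000, vy=2.475 → t=0.495, apex=0.306, x_land=65.575, impact vy=-2.475
  bounce: vy ← 0.59·2.475 = 1.460
Arc 5: start y=0.000, vy=1.460 → t=0.292, apex=0.107, x_land=69.585, impact vy=-1.460
  bounce: vy ← 0.59·1.460 = 0.862
Arc 6: start y=0.000, vy=0.862 → t=0.172, apex=0.037, x_land=71.951, impact vy=-0.862
  bounce: vy ← 0.59·0.862 = 0.508
Arc 7: start y=0.000, vy=0.508 → t=0.102, apex=0.013, x_land=73.347, impact vy=-0.508
  bounce: vy ← 0.59·0.508 = 0.300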